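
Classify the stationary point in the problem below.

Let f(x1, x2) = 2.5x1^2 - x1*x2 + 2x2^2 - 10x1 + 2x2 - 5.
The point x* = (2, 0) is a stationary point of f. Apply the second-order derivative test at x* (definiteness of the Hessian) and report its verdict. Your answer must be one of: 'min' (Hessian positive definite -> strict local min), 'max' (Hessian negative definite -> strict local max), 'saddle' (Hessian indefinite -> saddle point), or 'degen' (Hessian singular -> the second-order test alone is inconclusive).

Compute the Hessian H = grad^2 f:
  H = [[5, -1], [-1, 4]]
Verify stationarity: grad f(x*) = H x* + g = (0, 0).
Eigenvalues of H: 3.382, 5.618.
Both eigenvalues > 0, so H is positive definite -> x* is a strict local min.

min


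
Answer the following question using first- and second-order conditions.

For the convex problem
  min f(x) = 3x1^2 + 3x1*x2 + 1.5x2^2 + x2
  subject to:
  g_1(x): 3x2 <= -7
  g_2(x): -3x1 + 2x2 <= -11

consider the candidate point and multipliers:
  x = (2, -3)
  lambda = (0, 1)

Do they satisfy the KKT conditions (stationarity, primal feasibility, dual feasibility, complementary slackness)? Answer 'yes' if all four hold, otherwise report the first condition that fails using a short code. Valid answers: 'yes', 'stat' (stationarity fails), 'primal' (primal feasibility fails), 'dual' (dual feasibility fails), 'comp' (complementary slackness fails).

Gradient of f: grad f(x) = Q x + c = (3, -2)
Constraint values g_i(x) = a_i^T x - b_i:
  g_1((2, -3)) = -2
  g_2((2, -3)) = -1
Stationarity residual: grad f(x) + sum_i lambda_i a_i = (0, 0)
  -> stationarity OK
Primal feasibility (all g_i <= 0): OK
Dual feasibility (all lambda_i >= 0): OK
Complementary slackness (lambda_i * g_i(x) = 0 for all i): FAILS

Verdict: the first failing condition is complementary_slackness -> comp.

comp


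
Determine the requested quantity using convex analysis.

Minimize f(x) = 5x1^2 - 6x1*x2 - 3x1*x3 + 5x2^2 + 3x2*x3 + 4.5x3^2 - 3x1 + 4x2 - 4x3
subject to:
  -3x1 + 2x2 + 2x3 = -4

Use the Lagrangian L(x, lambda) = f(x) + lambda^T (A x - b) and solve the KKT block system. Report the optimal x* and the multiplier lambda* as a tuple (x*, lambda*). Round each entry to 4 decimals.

Form the Lagrangian:
  L(x, lambda) = (1/2) x^T Q x + c^T x + lambda^T (A x - b)
Stationarity (grad_x L = 0): Q x + c + A^T lambda = 0.
Primal feasibility: A x = b.

This gives the KKT block system:
  [ Q   A^T ] [ x     ]   [-c ]
  [ A    0  ] [ lambda ] = [ b ]

Solving the linear system:
  x*      = (1.1342, -0.4915, 0.1928)
  lambda* = (3.5709)
  f(x*)   = 4.0718

x* = (1.1342, -0.4915, 0.1928), lambda* = (3.5709)


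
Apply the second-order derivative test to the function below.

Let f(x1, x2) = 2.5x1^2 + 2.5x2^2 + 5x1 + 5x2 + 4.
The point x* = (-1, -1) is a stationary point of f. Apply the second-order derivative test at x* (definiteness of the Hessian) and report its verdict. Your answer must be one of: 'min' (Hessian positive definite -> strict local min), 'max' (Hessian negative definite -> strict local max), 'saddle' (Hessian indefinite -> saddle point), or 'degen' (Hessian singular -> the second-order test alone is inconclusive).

Compute the Hessian H = grad^2 f:
  H = [[5, 0], [0, 5]]
Verify stationarity: grad f(x*) = H x* + g = (0, 0).
Eigenvalues of H: 5, 5.
Both eigenvalues > 0, so H is positive definite -> x* is a strict local min.

min


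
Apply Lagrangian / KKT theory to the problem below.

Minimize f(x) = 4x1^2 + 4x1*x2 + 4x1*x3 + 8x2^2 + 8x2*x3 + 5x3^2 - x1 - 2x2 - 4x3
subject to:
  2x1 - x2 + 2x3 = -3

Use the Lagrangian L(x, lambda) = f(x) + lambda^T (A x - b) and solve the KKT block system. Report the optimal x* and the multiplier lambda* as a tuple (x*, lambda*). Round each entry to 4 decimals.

Form the Lagrangian:
  L(x, lambda) = (1/2) x^T Q x + c^T x + lambda^T (A x - b)
Stationarity (grad_x L = 0): Q x + c + A^T lambda = 0.
Primal feasibility: A x = b.

This gives the KKT block system:
  [ Q   A^T ] [ x     ]   [-c ]
  [ A    0  ] [ lambda ] = [ b ]

Solving the linear system:
  x*      = (-0.7106, 0.6991, -0.4398)
  lambda* = (2.8241)
  f(x*)   = 4.772

x* = (-0.7106, 0.6991, -0.4398), lambda* = (2.8241)


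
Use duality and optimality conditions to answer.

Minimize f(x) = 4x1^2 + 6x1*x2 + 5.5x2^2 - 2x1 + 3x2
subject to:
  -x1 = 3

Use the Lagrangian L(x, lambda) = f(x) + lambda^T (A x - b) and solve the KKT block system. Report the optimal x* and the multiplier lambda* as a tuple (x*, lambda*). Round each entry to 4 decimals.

Form the Lagrangian:
  L(x, lambda) = (1/2) x^T Q x + c^T x + lambda^T (A x - b)
Stationarity (grad_x L = 0): Q x + c + A^T lambda = 0.
Primal feasibility: A x = b.

This gives the KKT block system:
  [ Q   A^T ] [ x     ]   [-c ]
  [ A    0  ] [ lambda ] = [ b ]

Solving the linear system:
  x*      = (-3, 1.3636)
  lambda* = (-17.8182)
  f(x*)   = 31.7727

x* = (-3, 1.3636), lambda* = (-17.8182)


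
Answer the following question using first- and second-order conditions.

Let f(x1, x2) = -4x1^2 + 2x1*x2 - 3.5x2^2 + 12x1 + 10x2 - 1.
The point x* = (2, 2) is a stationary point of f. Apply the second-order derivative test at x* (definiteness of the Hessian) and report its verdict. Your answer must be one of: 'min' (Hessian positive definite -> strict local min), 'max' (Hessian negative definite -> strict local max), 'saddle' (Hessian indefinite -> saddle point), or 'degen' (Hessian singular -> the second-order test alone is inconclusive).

Compute the Hessian H = grad^2 f:
  H = [[-8, 2], [2, -7]]
Verify stationarity: grad f(x*) = H x* + g = (0, 0).
Eigenvalues of H: -9.5616, -5.4384.
Both eigenvalues < 0, so H is negative definite -> x* is a strict local max.

max


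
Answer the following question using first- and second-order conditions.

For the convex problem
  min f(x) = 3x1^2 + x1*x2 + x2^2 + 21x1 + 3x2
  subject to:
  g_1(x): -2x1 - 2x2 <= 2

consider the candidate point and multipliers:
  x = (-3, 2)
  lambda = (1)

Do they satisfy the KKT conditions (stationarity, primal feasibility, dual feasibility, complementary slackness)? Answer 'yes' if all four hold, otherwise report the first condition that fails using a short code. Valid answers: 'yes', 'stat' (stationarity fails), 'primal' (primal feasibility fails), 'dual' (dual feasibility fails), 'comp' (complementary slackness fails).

Gradient of f: grad f(x) = Q x + c = (5, 4)
Constraint values g_i(x) = a_i^T x - b_i:
  g_1((-3, 2)) = 0
Stationarity residual: grad f(x) + sum_i lambda_i a_i = (3, 2)
  -> stationarity FAILS
Primal feasibility (all g_i <= 0): OK
Dual feasibility (all lambda_i >= 0): OK
Complementary slackness (lambda_i * g_i(x) = 0 for all i): OK

Verdict: the first failing condition is stationarity -> stat.

stat


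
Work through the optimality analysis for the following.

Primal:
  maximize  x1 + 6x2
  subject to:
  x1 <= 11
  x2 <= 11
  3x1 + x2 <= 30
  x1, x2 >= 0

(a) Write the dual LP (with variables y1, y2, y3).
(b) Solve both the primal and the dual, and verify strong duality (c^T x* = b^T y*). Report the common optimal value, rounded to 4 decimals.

The standard primal-dual pair for 'max c^T x s.t. A x <= b, x >= 0' is:
  Dual:  min b^T y  s.t.  A^T y >= c,  y >= 0.

So the dual LP is:
  minimize  11y1 + 11y2 + 30y3
  subject to:
    y1 + 3y3 >= 1
    y2 + y3 >= 6
    y1, y2, y3 >= 0

Solving the primal: x* = (6.3333, 11).
  primal value c^T x* = 72.3333.
Solving the dual: y* = (0, 5.6667, 0.3333).
  dual value b^T y* = 72.3333.
Strong duality: c^T x* = b^T y*. Confirmed.

72.3333


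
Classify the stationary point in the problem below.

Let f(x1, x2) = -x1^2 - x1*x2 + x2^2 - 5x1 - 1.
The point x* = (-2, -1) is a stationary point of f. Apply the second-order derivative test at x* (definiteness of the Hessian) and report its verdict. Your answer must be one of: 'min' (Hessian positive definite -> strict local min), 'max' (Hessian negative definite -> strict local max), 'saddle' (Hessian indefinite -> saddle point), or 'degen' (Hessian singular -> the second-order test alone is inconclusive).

Compute the Hessian H = grad^2 f:
  H = [[-2, -1], [-1, 2]]
Verify stationarity: grad f(x*) = H x* + g = (0, 0).
Eigenvalues of H: -2.2361, 2.2361.
Eigenvalues have mixed signs, so H is indefinite -> x* is a saddle point.

saddle


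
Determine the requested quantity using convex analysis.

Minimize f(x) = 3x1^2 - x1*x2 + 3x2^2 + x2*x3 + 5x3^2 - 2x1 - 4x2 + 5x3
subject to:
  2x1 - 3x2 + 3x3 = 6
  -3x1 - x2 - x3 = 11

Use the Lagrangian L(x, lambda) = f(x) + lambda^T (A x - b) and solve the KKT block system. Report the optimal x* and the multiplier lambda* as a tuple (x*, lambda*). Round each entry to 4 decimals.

Form the Lagrangian:
  L(x, lambda) = (1/2) x^T Q x + c^T x + lambda^T (A x - b)
Stationarity (grad_x L = 0): Q x + c + A^T lambda = 0.
Primal feasibility: A x = b.

This gives the KKT block system:
  [ Q   A^T ] [ x     ]   [-c ]
  [ A    0  ] [ lambda ] = [ b ]

Solving the linear system:
  x*      = (-2.6691, -3.3861, 0.3933)
  lambda* = (-4.4668, -7.8539)
  f(x*)   = 67.0215

x* = (-2.6691, -3.3861, 0.3933), lambda* = (-4.4668, -7.8539)


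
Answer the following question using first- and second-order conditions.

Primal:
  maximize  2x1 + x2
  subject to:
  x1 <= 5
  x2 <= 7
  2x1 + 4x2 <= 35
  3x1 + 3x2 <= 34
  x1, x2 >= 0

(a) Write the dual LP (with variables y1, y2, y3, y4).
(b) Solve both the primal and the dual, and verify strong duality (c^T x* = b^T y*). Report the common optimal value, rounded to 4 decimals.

The standard primal-dual pair for 'max c^T x s.t. A x <= b, x >= 0' is:
  Dual:  min b^T y  s.t.  A^T y >= c,  y >= 0.

So the dual LP is:
  minimize  5y1 + 7y2 + 35y3 + 34y4
  subject to:
    y1 + 2y3 + 3y4 >= 2
    y2 + 4y3 + 3y4 >= 1
    y1, y2, y3, y4 >= 0

Solving the primal: x* = (5, 6.25).
  primal value c^T x* = 16.25.
Solving the dual: y* = (1.5, 0, 0.25, 0).
  dual value b^T y* = 16.25.
Strong duality: c^T x* = b^T y*. Confirmed.

16.25


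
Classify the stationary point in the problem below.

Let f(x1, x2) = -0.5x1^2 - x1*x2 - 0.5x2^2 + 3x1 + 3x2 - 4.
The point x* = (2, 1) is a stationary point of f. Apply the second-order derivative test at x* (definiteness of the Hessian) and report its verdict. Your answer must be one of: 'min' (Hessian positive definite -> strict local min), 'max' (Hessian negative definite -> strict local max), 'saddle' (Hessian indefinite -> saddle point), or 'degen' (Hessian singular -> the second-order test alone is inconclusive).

Compute the Hessian H = grad^2 f:
  H = [[-1, -1], [-1, -1]]
Verify stationarity: grad f(x*) = H x* + g = (0, 0).
Eigenvalues of H: -2, 0.
H has a zero eigenvalue (singular; negative semidefinite but not definite), so H is neither positive definite, negative definite, nor indefinite. The second-order test alone is inconclusive -> degen.
(Indeed, f is constant along the null direction of H through x*, so x* is not a strict local extremum.)

degen


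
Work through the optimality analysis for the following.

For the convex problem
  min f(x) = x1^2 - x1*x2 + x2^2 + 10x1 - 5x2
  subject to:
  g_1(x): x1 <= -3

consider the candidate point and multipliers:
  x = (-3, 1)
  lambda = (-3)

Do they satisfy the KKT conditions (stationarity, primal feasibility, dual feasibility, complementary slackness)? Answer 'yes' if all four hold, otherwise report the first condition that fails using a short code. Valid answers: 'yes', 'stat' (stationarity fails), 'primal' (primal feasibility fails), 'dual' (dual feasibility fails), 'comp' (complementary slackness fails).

Gradient of f: grad f(x) = Q x + c = (3, 0)
Constraint values g_i(x) = a_i^T x - b_i:
  g_1((-3, 1)) = 0
Stationarity residual: grad f(x) + sum_i lambda_i a_i = (0, 0)
  -> stationarity OK
Primal feasibility (all g_i <= 0): OK
Dual feasibility (all lambda_i >= 0): FAILS
Complementary slackness (lambda_i * g_i(x) = 0 for all i): OK

Verdict: the first failing condition is dual_feasibility -> dual.

dual


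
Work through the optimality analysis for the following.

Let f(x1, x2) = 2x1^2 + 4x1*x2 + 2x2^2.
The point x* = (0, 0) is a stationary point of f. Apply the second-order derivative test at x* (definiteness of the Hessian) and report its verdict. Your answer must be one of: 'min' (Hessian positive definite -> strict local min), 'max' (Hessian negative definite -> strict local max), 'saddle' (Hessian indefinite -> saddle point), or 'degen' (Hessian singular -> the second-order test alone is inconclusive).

Compute the Hessian H = grad^2 f:
  H = [[4, 4], [4, 4]]
Verify stationarity: grad f(x*) = H x* + g = (0, 0).
Eigenvalues of H: 0, 8.
H has a zero eigenvalue (singular; positive semidefinite but not definite), so H is neither positive definite, negative definite, nor indefinite. The second-order test alone is inconclusive -> degen.
(Indeed, f is constant along the null direction of H through x*, so x* is not a strict local extremum.)

degen


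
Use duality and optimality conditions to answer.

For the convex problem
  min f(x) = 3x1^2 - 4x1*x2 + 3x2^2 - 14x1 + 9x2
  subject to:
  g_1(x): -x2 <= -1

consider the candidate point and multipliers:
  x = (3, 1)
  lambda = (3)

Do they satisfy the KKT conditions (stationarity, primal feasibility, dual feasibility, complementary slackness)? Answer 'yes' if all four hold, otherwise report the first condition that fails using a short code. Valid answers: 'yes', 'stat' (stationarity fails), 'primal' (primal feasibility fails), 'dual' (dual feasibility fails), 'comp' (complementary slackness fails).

Gradient of f: grad f(x) = Q x + c = (0, 3)
Constraint values g_i(x) = a_i^T x - b_i:
  g_1((3, 1)) = 0
Stationarity residual: grad f(x) + sum_i lambda_i a_i = (0, 0)
  -> stationarity OK
Primal feasibility (all g_i <= 0): OK
Dual feasibility (all lambda_i >= 0): OK
Complementary slackness (lambda_i * g_i(x) = 0 for all i): OK

Verdict: yes, KKT holds.

yes


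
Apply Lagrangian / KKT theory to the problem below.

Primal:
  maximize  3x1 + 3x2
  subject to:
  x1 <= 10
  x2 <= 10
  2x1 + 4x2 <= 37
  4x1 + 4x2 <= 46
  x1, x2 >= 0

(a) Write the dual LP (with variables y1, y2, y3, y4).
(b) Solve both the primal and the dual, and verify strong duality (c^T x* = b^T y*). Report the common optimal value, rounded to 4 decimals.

The standard primal-dual pair for 'max c^T x s.t. A x <= b, x >= 0' is:
  Dual:  min b^T y  s.t.  A^T y >= c,  y >= 0.

So the dual LP is:
  minimize  10y1 + 10y2 + 37y3 + 46y4
  subject to:
    y1 + 2y3 + 4y4 >= 3
    y2 + 4y3 + 4y4 >= 3
    y1, y2, y3, y4 >= 0

Solving the primal: x* = (10, 1.5).
  primal value c^T x* = 34.5.
Solving the dual: y* = (0, 0, 0, 0.75).
  dual value b^T y* = 34.5.
Strong duality: c^T x* = b^T y*. Confirmed.

34.5


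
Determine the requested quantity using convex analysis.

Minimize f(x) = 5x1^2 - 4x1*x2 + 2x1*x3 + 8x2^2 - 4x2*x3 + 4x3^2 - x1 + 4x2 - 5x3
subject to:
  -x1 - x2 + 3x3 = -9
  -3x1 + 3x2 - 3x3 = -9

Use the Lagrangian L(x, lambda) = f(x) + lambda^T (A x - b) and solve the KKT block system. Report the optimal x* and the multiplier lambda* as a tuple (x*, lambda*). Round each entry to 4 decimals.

Form the Lagrangian:
  L(x, lambda) = (1/2) x^T Q x + c^T x + lambda^T (A x - b)
Stationarity (grad_x L = 0): Q x + c + A^T lambda = 0.
Primal feasibility: A x = b.

This gives the KKT block system:
  [ Q   A^T ] [ x     ]   [-c ]
  [ A    0  ] [ lambda ] = [ b ]

Solving the linear system:
  x*      = (4.1852, -0.6296, -1.8148)
  lambda* = (12.0926, 9.216)
  f(x*)   = 97.0741

x* = (4.1852, -0.6296, -1.8148), lambda* = (12.0926, 9.216)


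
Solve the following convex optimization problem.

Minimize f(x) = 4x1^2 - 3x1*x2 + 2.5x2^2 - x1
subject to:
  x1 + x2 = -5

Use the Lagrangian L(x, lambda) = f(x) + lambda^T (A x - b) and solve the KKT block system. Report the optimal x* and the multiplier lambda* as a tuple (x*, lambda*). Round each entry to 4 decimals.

Form the Lagrangian:
  L(x, lambda) = (1/2) x^T Q x + c^T x + lambda^T (A x - b)
Stationarity (grad_x L = 0): Q x + c + A^T lambda = 0.
Primal feasibility: A x = b.

This gives the KKT block system:
  [ Q   A^T ] [ x     ]   [-c ]
  [ A    0  ] [ lambda ] = [ b ]

Solving the linear system:
  x*      = (-2.0526, -2.9474)
  lambda* = (8.5789)
  f(x*)   = 22.4737

x* = (-2.0526, -2.9474), lambda* = (8.5789)


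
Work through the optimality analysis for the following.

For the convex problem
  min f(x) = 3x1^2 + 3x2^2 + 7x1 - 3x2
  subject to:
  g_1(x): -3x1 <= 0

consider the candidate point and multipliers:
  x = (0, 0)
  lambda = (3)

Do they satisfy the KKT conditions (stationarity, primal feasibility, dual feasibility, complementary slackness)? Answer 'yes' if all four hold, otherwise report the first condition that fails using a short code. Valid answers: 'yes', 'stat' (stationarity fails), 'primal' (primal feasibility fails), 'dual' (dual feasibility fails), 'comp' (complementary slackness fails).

Gradient of f: grad f(x) = Q x + c = (7, -3)
Constraint values g_i(x) = a_i^T x - b_i:
  g_1((0, 0)) = 0
Stationarity residual: grad f(x) + sum_i lambda_i a_i = (-2, -3)
  -> stationarity FAILS
Primal feasibility (all g_i <= 0): OK
Dual feasibility (all lambda_i >= 0): OK
Complementary slackness (lambda_i * g_i(x) = 0 for all i): OK

Verdict: the first failing condition is stationarity -> stat.

stat


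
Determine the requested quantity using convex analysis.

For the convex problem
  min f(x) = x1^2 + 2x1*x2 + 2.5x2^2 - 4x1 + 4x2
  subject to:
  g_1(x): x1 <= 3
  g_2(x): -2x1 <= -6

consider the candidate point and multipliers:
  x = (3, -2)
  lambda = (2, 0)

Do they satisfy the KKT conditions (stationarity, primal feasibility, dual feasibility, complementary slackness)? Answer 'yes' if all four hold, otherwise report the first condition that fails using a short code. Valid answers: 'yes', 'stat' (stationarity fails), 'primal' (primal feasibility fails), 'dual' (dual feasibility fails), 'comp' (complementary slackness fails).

Gradient of f: grad f(x) = Q x + c = (-2, 0)
Constraint values g_i(x) = a_i^T x - b_i:
  g_1((3, -2)) = 0
  g_2((3, -2)) = 0
Stationarity residual: grad f(x) + sum_i lambda_i a_i = (0, 0)
  -> stationarity OK
Primal feasibility (all g_i <= 0): OK
Dual feasibility (all lambda_i >= 0): OK
Complementary slackness (lambda_i * g_i(x) = 0 for all i): OK

Verdict: yes, KKT holds.

yes


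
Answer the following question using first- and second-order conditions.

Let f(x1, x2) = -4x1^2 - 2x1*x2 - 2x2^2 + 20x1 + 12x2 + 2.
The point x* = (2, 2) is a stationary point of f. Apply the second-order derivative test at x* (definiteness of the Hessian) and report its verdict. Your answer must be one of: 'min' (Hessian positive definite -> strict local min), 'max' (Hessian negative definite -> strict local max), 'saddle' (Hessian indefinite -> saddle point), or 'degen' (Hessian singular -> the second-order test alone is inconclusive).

Compute the Hessian H = grad^2 f:
  H = [[-8, -2], [-2, -4]]
Verify stationarity: grad f(x*) = H x* + g = (0, 0).
Eigenvalues of H: -8.8284, -3.1716.
Both eigenvalues < 0, so H is negative definite -> x* is a strict local max.

max


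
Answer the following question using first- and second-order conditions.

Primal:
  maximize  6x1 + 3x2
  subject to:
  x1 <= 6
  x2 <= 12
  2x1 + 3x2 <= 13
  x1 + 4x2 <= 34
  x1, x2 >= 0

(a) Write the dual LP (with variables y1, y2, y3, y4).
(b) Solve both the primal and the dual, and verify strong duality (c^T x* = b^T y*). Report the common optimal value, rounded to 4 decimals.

The standard primal-dual pair for 'max c^T x s.t. A x <= b, x >= 0' is:
  Dual:  min b^T y  s.t.  A^T y >= c,  y >= 0.

So the dual LP is:
  minimize  6y1 + 12y2 + 13y3 + 34y4
  subject to:
    y1 + 2y3 + y4 >= 6
    y2 + 3y3 + 4y4 >= 3
    y1, y2, y3, y4 >= 0

Solving the primal: x* = (6, 0.3333).
  primal value c^T x* = 37.
Solving the dual: y* = (4, 0, 1, 0).
  dual value b^T y* = 37.
Strong duality: c^T x* = b^T y*. Confirmed.

37


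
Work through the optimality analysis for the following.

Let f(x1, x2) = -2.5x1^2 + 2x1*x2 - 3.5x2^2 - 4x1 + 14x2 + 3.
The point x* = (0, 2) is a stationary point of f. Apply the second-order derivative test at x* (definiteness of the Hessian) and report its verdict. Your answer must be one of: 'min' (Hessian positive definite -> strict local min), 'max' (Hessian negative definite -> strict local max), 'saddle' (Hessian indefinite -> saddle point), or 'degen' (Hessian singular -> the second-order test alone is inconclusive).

Compute the Hessian H = grad^2 f:
  H = [[-5, 2], [2, -7]]
Verify stationarity: grad f(x*) = H x* + g = (0, 0).
Eigenvalues of H: -8.2361, -3.7639.
Both eigenvalues < 0, so H is negative definite -> x* is a strict local max.

max


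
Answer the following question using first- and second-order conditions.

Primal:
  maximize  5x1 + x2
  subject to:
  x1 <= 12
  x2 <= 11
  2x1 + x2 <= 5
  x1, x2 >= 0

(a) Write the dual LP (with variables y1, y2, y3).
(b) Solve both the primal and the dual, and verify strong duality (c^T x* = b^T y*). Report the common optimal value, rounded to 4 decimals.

The standard primal-dual pair for 'max c^T x s.t. A x <= b, x >= 0' is:
  Dual:  min b^T y  s.t.  A^T y >= c,  y >= 0.

So the dual LP is:
  minimize  12y1 + 11y2 + 5y3
  subject to:
    y1 + 2y3 >= 5
    y2 + y3 >= 1
    y1, y2, y3 >= 0

Solving the primal: x* = (2.5, 0).
  primal value c^T x* = 12.5.
Solving the dual: y* = (0, 0, 2.5).
  dual value b^T y* = 12.5.
Strong duality: c^T x* = b^T y*. Confirmed.

12.5


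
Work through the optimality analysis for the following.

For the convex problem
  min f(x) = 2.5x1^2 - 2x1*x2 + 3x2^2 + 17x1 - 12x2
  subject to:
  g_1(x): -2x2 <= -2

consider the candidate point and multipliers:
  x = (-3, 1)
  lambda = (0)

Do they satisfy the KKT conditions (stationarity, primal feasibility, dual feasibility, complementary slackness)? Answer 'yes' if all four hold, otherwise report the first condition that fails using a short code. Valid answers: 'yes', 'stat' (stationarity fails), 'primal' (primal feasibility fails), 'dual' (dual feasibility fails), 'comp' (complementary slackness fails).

Gradient of f: grad f(x) = Q x + c = (0, 0)
Constraint values g_i(x) = a_i^T x - b_i:
  g_1((-3, 1)) = 0
Stationarity residual: grad f(x) + sum_i lambda_i a_i = (0, 0)
  -> stationarity OK
Primal feasibility (all g_i <= 0): OK
Dual feasibility (all lambda_i >= 0): OK
Complementary slackness (lambda_i * g_i(x) = 0 for all i): OK

Verdict: yes, KKT holds.

yes


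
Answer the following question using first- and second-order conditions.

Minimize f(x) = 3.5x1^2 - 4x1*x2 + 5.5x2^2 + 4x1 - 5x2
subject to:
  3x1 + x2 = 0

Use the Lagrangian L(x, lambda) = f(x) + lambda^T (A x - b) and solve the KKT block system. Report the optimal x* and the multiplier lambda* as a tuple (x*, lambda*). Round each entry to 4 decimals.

Form the Lagrangian:
  L(x, lambda) = (1/2) x^T Q x + c^T x + lambda^T (A x - b)
Stationarity (grad_x L = 0): Q x + c + A^T lambda = 0.
Primal feasibility: A x = b.

This gives the KKT block system:
  [ Q   A^T ] [ x     ]   [-c ]
  [ A    0  ] [ lambda ] = [ b ]

Solving the linear system:
  x*      = (-0.1462, 0.4385)
  lambda* = (-0.4077)
  f(x*)   = -1.3885

x* = (-0.1462, 0.4385), lambda* = (-0.4077)


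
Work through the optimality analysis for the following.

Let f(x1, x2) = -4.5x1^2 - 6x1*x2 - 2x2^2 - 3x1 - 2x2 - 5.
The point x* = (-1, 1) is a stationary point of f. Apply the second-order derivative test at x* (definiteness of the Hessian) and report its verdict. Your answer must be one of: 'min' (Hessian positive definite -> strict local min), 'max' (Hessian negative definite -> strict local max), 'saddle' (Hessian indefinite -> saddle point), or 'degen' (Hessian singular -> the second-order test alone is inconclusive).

Compute the Hessian H = grad^2 f:
  H = [[-9, -6], [-6, -4]]
Verify stationarity: grad f(x*) = H x* + g = (0, 0).
Eigenvalues of H: -13, 0.
H has a zero eigenvalue (singular; negative semidefinite but not definite), so H is neither positive definite, negative definite, nor indefinite. The second-order test alone is inconclusive -> degen.
(Indeed, f is constant along the null direction of H through x*, so x* is not a strict local extremum.)

degen


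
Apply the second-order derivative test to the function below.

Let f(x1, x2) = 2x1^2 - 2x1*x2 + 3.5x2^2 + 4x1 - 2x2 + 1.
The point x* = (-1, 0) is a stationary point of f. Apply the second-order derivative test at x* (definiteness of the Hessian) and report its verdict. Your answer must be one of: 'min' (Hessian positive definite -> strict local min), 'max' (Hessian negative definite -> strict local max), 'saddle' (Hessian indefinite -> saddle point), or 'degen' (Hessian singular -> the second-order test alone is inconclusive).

Compute the Hessian H = grad^2 f:
  H = [[4, -2], [-2, 7]]
Verify stationarity: grad f(x*) = H x* + g = (0, 0).
Eigenvalues of H: 3, 8.
Both eigenvalues > 0, so H is positive definite -> x* is a strict local min.

min


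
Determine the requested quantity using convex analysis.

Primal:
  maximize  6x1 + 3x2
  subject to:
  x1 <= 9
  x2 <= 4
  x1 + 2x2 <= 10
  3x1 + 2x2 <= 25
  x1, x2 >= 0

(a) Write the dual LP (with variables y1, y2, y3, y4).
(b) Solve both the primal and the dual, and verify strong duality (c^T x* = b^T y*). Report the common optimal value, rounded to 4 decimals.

The standard primal-dual pair for 'max c^T x s.t. A x <= b, x >= 0' is:
  Dual:  min b^T y  s.t.  A^T y >= c,  y >= 0.

So the dual LP is:
  minimize  9y1 + 4y2 + 10y3 + 25y4
  subject to:
    y1 + y3 + 3y4 >= 6
    y2 + 2y3 + 2y4 >= 3
    y1, y2, y3, y4 >= 0

Solving the primal: x* = (8.3333, 0).
  primal value c^T x* = 50.
Solving the dual: y* = (0, 0, 0, 2).
  dual value b^T y* = 50.
Strong duality: c^T x* = b^T y*. Confirmed.

50


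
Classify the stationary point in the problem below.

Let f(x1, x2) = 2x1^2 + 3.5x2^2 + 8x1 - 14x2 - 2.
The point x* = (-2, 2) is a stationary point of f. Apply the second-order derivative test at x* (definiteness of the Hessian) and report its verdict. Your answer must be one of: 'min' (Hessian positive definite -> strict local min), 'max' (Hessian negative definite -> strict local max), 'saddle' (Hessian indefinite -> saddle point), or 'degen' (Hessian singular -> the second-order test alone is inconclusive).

Compute the Hessian H = grad^2 f:
  H = [[4, 0], [0, 7]]
Verify stationarity: grad f(x*) = H x* + g = (0, 0).
Eigenvalues of H: 4, 7.
Both eigenvalues > 0, so H is positive definite -> x* is a strict local min.

min


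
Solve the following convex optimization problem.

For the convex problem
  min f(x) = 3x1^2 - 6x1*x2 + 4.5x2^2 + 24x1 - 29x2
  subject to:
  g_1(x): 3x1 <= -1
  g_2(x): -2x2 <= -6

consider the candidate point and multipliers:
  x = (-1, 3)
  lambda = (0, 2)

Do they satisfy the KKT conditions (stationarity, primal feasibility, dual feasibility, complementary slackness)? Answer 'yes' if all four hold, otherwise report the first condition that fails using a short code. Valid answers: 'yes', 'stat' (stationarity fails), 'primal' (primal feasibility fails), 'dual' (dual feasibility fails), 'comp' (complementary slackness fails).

Gradient of f: grad f(x) = Q x + c = (0, 4)
Constraint values g_i(x) = a_i^T x - b_i:
  g_1((-1, 3)) = -2
  g_2((-1, 3)) = 0
Stationarity residual: grad f(x) + sum_i lambda_i a_i = (0, 0)
  -> stationarity OK
Primal feasibility (all g_i <= 0): OK
Dual feasibility (all lambda_i >= 0): OK
Complementary slackness (lambda_i * g_i(x) = 0 for all i): OK

Verdict: yes, KKT holds.

yes


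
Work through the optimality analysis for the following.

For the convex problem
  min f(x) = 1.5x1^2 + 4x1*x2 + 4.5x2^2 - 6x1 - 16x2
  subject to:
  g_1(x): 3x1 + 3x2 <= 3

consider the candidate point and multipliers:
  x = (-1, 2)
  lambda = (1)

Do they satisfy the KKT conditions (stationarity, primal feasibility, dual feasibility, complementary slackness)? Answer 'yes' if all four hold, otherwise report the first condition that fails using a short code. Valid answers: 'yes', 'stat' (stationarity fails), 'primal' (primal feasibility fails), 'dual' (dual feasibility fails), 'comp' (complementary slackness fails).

Gradient of f: grad f(x) = Q x + c = (-1, -2)
Constraint values g_i(x) = a_i^T x - b_i:
  g_1((-1, 2)) = 0
Stationarity residual: grad f(x) + sum_i lambda_i a_i = (2, 1)
  -> stationarity FAILS
Primal feasibility (all g_i <= 0): OK
Dual feasibility (all lambda_i >= 0): OK
Complementary slackness (lambda_i * g_i(x) = 0 for all i): OK

Verdict: the first failing condition is stationarity -> stat.

stat


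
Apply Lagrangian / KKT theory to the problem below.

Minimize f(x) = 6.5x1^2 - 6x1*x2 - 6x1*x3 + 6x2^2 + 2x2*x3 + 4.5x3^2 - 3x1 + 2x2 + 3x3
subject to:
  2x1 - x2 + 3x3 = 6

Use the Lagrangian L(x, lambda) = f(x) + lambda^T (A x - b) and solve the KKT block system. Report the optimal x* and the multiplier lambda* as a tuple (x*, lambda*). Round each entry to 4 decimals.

Form the Lagrangian:
  L(x, lambda) = (1/2) x^T Q x + c^T x + lambda^T (A x - b)
Stationarity (grad_x L = 0): Q x + c + A^T lambda = 0.
Primal feasibility: A x = b.

This gives the KKT block system:
  [ Q   A^T ] [ x     ]   [-c ]
  [ A    0  ] [ lambda ] = [ b ]

Solving the linear system:
  x*      = (1.1672, 0.0159, 1.2272)
  lambda* = (-2.3577)
  f(x*)   = 7.1788

x* = (1.1672, 0.0159, 1.2272), lambda* = (-2.3577)


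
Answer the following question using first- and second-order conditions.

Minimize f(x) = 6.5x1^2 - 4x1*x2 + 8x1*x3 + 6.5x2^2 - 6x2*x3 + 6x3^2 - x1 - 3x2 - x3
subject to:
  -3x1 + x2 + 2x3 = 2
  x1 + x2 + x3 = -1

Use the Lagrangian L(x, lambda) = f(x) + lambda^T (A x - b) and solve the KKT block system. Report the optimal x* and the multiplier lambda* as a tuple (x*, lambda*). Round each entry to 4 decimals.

Form the Lagrangian:
  L(x, lambda) = (1/2) x^T Q x + c^T x + lambda^T (A x - b)
Stationarity (grad_x L = 0): Q x + c + A^T lambda = 0.
Primal feasibility: A x = b.

This gives the KKT block system:
  [ Q   A^T ] [ x     ]   [-c ]
  [ A    0  ] [ lambda ] = [ b ]

Solving the linear system:
  x*      = (-0.7323, -0.3387, 0.0709)
  lambda* = (-0.9245, 5.8238)
  f(x*)   = 4.6751

x* = (-0.7323, -0.3387, 0.0709), lambda* = (-0.9245, 5.8238)


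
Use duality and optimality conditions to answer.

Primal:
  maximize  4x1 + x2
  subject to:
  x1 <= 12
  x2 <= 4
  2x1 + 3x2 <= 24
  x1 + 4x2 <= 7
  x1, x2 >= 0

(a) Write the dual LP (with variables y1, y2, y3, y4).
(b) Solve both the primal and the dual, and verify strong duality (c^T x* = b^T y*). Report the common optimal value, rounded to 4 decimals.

The standard primal-dual pair for 'max c^T x s.t. A x <= b, x >= 0' is:
  Dual:  min b^T y  s.t.  A^T y >= c,  y >= 0.

So the dual LP is:
  minimize  12y1 + 4y2 + 24y3 + 7y4
  subject to:
    y1 + 2y3 + y4 >= 4
    y2 + 3y3 + 4y4 >= 1
    y1, y2, y3, y4 >= 0

Solving the primal: x* = (7, 0).
  primal value c^T x* = 28.
Solving the dual: y* = (0, 0, 0, 4).
  dual value b^T y* = 28.
Strong duality: c^T x* = b^T y*. Confirmed.

28


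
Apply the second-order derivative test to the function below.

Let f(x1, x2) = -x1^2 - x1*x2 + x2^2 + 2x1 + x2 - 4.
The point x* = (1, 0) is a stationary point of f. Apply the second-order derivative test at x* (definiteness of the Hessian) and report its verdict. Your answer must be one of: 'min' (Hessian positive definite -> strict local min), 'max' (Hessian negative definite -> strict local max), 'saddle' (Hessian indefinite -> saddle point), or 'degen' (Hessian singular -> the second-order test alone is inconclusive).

Compute the Hessian H = grad^2 f:
  H = [[-2, -1], [-1, 2]]
Verify stationarity: grad f(x*) = H x* + g = (0, 0).
Eigenvalues of H: -2.2361, 2.2361.
Eigenvalues have mixed signs, so H is indefinite -> x* is a saddle point.

saddle


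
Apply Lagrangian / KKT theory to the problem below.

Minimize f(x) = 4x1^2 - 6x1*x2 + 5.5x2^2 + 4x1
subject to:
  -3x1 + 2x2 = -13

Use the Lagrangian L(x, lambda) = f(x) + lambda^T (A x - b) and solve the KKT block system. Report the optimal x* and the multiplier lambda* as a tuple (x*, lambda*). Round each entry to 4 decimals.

Form the Lagrangian:
  L(x, lambda) = (1/2) x^T Q x + c^T x + lambda^T (A x - b)
Stationarity (grad_x L = 0): Q x + c + A^T lambda = 0.
Primal feasibility: A x = b.

This gives the KKT block system:
  [ Q   A^T ] [ x     ]   [-c ]
  [ A    0  ] [ lambda ] = [ b ]

Solving the linear system:
  x*      = (4.3559, 0.0339)
  lambda* = (12.8814)
  f(x*)   = 92.4407

x* = (4.3559, 0.0339), lambda* = (12.8814)


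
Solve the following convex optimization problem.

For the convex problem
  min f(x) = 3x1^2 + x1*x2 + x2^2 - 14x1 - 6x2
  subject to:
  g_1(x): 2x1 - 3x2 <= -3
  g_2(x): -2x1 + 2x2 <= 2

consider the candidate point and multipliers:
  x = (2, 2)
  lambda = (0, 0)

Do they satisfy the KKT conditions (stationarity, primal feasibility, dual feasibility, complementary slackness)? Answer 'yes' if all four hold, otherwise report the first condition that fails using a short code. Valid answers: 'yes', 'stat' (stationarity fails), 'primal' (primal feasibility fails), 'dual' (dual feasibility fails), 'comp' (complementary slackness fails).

Gradient of f: grad f(x) = Q x + c = (0, 0)
Constraint values g_i(x) = a_i^T x - b_i:
  g_1((2, 2)) = 1
  g_2((2, 2)) = -2
Stationarity residual: grad f(x) + sum_i lambda_i a_i = (0, 0)
  -> stationarity OK
Primal feasibility (all g_i <= 0): FAILS
Dual feasibility (all lambda_i >= 0): OK
Complementary slackness (lambda_i * g_i(x) = 0 for all i): OK

Verdict: the first failing condition is primal_feasibility -> primal.

primal


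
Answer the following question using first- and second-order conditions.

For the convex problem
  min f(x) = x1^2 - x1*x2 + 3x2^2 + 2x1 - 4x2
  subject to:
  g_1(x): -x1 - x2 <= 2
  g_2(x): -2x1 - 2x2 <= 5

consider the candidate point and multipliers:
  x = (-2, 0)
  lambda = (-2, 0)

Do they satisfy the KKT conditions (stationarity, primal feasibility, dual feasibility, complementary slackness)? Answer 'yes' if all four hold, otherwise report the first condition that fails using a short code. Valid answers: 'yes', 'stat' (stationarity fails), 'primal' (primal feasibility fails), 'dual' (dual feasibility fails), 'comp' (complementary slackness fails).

Gradient of f: grad f(x) = Q x + c = (-2, -2)
Constraint values g_i(x) = a_i^T x - b_i:
  g_1((-2, 0)) = 0
  g_2((-2, 0)) = -1
Stationarity residual: grad f(x) + sum_i lambda_i a_i = (0, 0)
  -> stationarity OK
Primal feasibility (all g_i <= 0): OK
Dual feasibility (all lambda_i >= 0): FAILS
Complementary slackness (lambda_i * g_i(x) = 0 for all i): OK

Verdict: the first failing condition is dual_feasibility -> dual.

dual


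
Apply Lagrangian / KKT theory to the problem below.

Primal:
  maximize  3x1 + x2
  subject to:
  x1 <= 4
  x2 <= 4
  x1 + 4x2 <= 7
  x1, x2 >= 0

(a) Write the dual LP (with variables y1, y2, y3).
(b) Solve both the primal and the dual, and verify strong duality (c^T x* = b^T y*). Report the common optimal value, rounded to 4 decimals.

The standard primal-dual pair for 'max c^T x s.t. A x <= b, x >= 0' is:
  Dual:  min b^T y  s.t.  A^T y >= c,  y >= 0.

So the dual LP is:
  minimize  4y1 + 4y2 + 7y3
  subject to:
    y1 + y3 >= 3
    y2 + 4y3 >= 1
    y1, y2, y3 >= 0

Solving the primal: x* = (4, 0.75).
  primal value c^T x* = 12.75.
Solving the dual: y* = (2.75, 0, 0.25).
  dual value b^T y* = 12.75.
Strong duality: c^T x* = b^T y*. Confirmed.

12.75


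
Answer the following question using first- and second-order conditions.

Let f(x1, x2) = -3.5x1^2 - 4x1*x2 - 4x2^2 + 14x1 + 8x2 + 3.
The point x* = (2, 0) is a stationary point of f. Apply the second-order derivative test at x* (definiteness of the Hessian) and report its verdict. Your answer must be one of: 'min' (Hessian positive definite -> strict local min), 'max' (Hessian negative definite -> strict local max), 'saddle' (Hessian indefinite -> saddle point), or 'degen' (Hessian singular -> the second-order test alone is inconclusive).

Compute the Hessian H = grad^2 f:
  H = [[-7, -4], [-4, -8]]
Verify stationarity: grad f(x*) = H x* + g = (0, 0).
Eigenvalues of H: -11.5311, -3.4689.
Both eigenvalues < 0, so H is negative definite -> x* is a strict local max.

max


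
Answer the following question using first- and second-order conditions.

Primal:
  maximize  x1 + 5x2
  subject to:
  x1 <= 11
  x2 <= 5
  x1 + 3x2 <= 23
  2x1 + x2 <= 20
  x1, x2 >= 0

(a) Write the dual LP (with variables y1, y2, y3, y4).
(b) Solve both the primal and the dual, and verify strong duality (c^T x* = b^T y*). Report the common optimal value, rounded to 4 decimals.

The standard primal-dual pair for 'max c^T x s.t. A x <= b, x >= 0' is:
  Dual:  min b^T y  s.t.  A^T y >= c,  y >= 0.

So the dual LP is:
  minimize  11y1 + 5y2 + 23y3 + 20y4
  subject to:
    y1 + y3 + 2y4 >= 1
    y2 + 3y3 + y4 >= 5
    y1, y2, y3, y4 >= 0

Solving the primal: x* = (7.5, 5).
  primal value c^T x* = 32.5.
Solving the dual: y* = (0, 4.5, 0, 0.5).
  dual value b^T y* = 32.5.
Strong duality: c^T x* = b^T y*. Confirmed.

32.5


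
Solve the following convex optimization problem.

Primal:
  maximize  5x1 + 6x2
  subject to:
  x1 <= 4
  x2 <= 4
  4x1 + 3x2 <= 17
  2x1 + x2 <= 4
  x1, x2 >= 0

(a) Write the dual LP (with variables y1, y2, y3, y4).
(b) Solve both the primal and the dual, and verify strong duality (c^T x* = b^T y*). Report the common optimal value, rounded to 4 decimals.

The standard primal-dual pair for 'max c^T x s.t. A x <= b, x >= 0' is:
  Dual:  min b^T y  s.t.  A^T y >= c,  y >= 0.

So the dual LP is:
  minimize  4y1 + 4y2 + 17y3 + 4y4
  subject to:
    y1 + 4y3 + 2y4 >= 5
    y2 + 3y3 + y4 >= 6
    y1, y2, y3, y4 >= 0

Solving the primal: x* = (0, 4).
  primal value c^T x* = 24.
Solving the dual: y* = (0, 3.5, 0, 2.5).
  dual value b^T y* = 24.
Strong duality: c^T x* = b^T y*. Confirmed.

24


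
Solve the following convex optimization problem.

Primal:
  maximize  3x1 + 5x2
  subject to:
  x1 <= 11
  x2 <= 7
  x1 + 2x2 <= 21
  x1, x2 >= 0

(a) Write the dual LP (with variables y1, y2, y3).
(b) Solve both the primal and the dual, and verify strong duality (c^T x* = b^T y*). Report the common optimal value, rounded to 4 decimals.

The standard primal-dual pair for 'max c^T x s.t. A x <= b, x >= 0' is:
  Dual:  min b^T y  s.t.  A^T y >= c,  y >= 0.

So the dual LP is:
  minimize  11y1 + 7y2 + 21y3
  subject to:
    y1 + y3 >= 3
    y2 + 2y3 >= 5
    y1, y2, y3 >= 0

Solving the primal: x* = (11, 5).
  primal value c^T x* = 58.
Solving the dual: y* = (0.5, 0, 2.5).
  dual value b^T y* = 58.
Strong duality: c^T x* = b^T y*. Confirmed.

58


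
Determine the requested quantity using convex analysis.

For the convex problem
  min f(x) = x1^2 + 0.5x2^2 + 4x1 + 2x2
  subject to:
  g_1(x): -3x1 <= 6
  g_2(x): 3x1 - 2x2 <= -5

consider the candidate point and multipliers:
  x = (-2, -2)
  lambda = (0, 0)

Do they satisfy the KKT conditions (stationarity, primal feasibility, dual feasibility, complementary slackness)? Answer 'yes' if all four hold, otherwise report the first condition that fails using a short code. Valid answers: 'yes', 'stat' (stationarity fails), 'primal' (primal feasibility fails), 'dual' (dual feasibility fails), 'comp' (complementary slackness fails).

Gradient of f: grad f(x) = Q x + c = (0, 0)
Constraint values g_i(x) = a_i^T x - b_i:
  g_1((-2, -2)) = 0
  g_2((-2, -2)) = 3
Stationarity residual: grad f(x) + sum_i lambda_i a_i = (0, 0)
  -> stationarity OK
Primal feasibility (all g_i <= 0): FAILS
Dual feasibility (all lambda_i >= 0): OK
Complementary slackness (lambda_i * g_i(x) = 0 for all i): OK

Verdict: the first failing condition is primal_feasibility -> primal.

primal


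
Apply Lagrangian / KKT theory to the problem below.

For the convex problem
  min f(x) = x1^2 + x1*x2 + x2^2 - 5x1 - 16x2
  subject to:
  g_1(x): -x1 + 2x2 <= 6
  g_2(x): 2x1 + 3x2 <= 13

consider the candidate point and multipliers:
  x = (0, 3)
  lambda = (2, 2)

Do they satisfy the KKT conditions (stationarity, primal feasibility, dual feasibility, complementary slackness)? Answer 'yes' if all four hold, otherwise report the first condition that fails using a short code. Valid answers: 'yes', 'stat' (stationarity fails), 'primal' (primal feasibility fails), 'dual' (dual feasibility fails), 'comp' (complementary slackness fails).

Gradient of f: grad f(x) = Q x + c = (-2, -10)
Constraint values g_i(x) = a_i^T x - b_i:
  g_1((0, 3)) = 0
  g_2((0, 3)) = -4
Stationarity residual: grad f(x) + sum_i lambda_i a_i = (0, 0)
  -> stationarity OK
Primal feasibility (all g_i <= 0): OK
Dual feasibility (all lambda_i >= 0): OK
Complementary slackness (lambda_i * g_i(x) = 0 for all i): FAILS

Verdict: the first failing condition is complementary_slackness -> comp.

comp
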